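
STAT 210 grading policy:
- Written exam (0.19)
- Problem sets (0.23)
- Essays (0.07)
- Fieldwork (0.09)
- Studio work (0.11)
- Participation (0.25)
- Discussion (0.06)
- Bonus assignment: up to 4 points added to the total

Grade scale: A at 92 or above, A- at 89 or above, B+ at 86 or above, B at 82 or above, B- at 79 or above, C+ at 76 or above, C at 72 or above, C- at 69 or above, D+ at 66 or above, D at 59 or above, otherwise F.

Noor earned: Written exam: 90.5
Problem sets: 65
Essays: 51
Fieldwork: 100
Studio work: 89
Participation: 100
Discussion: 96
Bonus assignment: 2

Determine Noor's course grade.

Weighted total:
  Written exam 90.5 × 0.19 = 17.195
  Problem sets 65 × 0.23 = 14.95
  Essays 51 × 0.07 = 3.57
  Fieldwork 100 × 0.09 = 9
  Studio work 89 × 0.11 = 9.79
  Participation 100 × 0.25 = 25
  Discussion 96 × 0.06 = 5.76
Sum = 85.265
Bonus assignment: 85.265 + 2 = 87.265
87.265 is ≥ 86 and < 89 → B+

B+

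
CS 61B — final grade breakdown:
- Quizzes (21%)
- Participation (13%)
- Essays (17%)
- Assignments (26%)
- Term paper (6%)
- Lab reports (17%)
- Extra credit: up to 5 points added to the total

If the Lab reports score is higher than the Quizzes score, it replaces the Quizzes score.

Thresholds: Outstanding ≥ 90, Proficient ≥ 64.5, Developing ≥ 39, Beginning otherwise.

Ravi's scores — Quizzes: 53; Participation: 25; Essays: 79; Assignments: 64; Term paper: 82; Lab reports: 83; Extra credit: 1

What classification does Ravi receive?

Lab reports (83) > Quizzes (53), so Quizzes counts as 83.
Weighted total:
  Quizzes 83 × 0.21 = 17.43
  Participation 25 × 0.13 = 3.25
  Essays 79 × 0.17 = 13.43
  Assignments 64 × 0.26 = 16.64
  Term paper 82 × 0.06 = 4.92
  Lab reports 83 × 0.17 = 14.11
Sum = 69.78
Extra credit: 69.78 + 1 = 70.78
70.78 is ≥ 64.5 and < 90 → Proficient

Proficient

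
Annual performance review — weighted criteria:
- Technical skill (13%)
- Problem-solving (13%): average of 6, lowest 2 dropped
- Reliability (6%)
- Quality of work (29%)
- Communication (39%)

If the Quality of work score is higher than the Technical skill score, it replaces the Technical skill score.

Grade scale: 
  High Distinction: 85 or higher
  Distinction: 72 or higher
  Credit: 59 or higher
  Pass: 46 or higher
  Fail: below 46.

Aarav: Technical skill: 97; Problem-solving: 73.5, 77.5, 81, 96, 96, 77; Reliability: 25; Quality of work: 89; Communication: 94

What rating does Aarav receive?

High Distinction

Problem-solving: drop 73.5, 77 → average of remaining 4 = 350.5/4 = 87.625
Quality of work (89) ≤ Technical skill (97), so Technical skill stays at 97.
Weighted total:
  Technical skill 97 × 0.13 = 12.61
  Problem-solving 87.625 × 0.13 = 11.39125
  Reliability 25 × 0.06 = 1.5
  Quality of work 89 × 0.29 = 25.81
  Communication 94 × 0.39 = 36.66
Sum = 87.97125
87.97125 ≥ 85 → High Distinction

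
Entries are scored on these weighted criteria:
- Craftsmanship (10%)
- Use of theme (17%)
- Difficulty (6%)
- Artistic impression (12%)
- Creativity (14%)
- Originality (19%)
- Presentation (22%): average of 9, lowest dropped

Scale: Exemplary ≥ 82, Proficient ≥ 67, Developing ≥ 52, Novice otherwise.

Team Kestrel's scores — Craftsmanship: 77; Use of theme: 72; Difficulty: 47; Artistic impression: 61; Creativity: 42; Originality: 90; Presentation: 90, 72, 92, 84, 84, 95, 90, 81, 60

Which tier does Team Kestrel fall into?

Proficient

Presentation: drop 60 → average of remaining 8 = 688/8 = 86
Weighted total:
  Craftsmanship 77 × 0.1 = 7.7
  Use of theme 72 × 0.17 = 12.24
  Difficulty 47 × 0.06 = 2.82
  Artistic impression 61 × 0.12 = 7.32
  Creativity 42 × 0.14 = 5.88
  Originality 90 × 0.19 = 17.1
  Presentation 86 × 0.22 = 18.92
Sum = 71.98
71.98 is ≥ 67 and < 82 → Proficient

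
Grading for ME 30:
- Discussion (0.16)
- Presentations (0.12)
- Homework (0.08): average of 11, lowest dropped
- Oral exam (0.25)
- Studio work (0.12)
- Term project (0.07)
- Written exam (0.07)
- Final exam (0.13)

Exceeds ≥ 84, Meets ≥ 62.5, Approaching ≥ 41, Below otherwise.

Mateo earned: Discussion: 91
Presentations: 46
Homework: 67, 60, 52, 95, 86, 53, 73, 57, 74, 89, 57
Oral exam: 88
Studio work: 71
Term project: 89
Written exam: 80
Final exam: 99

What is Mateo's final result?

Meets

Homework: drop 52 → average of remaining 10 = 711/10 = 71.1
Weighted total:
  Discussion 91 × 0.16 = 14.56
  Presentations 46 × 0.12 = 5.52
  Homework 71.1 × 0.08 = 5.688
  Oral exam 88 × 0.25 = 22
  Studio work 71 × 0.12 = 8.52
  Term project 89 × 0.07 = 6.23
  Written exam 80 × 0.07 = 5.6
  Final exam 99 × 0.13 = 12.87
Sum = 80.988
80.988 is ≥ 62.5 and < 84 → Meets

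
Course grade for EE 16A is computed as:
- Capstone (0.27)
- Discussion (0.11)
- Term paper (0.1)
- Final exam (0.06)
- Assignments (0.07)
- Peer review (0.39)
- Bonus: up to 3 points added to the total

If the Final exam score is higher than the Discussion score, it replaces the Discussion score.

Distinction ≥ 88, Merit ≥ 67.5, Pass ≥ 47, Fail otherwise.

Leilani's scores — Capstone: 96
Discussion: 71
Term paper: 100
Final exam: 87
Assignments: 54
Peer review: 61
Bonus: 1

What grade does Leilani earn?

Merit

Final exam (87) > Discussion (71), so Discussion counts as 87.
Weighted total:
  Capstone 96 × 0.27 = 25.92
  Discussion 87 × 0.11 = 9.57
  Term paper 100 × 0.1 = 10
  Final exam 87 × 0.06 = 5.22
  Assignments 54 × 0.07 = 3.78
  Peer review 61 × 0.39 = 23.79
Sum = 78.28
Bonus: 78.28 + 1 = 79.28
79.28 is ≥ 67.5 and < 88 → Merit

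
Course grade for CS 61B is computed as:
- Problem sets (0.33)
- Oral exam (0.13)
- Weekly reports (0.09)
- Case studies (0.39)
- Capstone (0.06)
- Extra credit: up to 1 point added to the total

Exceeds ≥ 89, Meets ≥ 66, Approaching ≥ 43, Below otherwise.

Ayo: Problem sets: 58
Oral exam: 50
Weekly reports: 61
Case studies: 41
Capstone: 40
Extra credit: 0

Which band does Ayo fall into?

Weighted total:
  Problem sets 58 × 0.33 = 19.14
  Oral exam 50 × 0.13 = 6.5
  Weekly reports 61 × 0.09 = 5.49
  Case studies 41 × 0.39 = 15.99
  Capstone 40 × 0.06 = 2.4
Sum = 49.52
Extra credit: 49.52 + 0 = 49.52
49.52 is ≥ 43 and < 66 → Approaching

Approaching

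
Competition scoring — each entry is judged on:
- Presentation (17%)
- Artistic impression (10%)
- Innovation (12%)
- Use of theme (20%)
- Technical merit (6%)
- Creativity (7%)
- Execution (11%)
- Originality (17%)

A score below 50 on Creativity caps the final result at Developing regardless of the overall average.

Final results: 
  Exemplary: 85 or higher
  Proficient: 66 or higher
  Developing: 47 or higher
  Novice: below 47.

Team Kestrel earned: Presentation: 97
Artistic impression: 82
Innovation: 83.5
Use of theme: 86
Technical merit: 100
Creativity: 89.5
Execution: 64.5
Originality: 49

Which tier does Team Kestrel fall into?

Proficient

Creativity score 89.5 ≥ 50: minimum met.
Weighted total:
  Presentation 97 × 0.17 = 16.49
  Artistic impression 82 × 0.1 = 8.2
  Innovation 83.5 × 0.12 = 10.02
  Use of theme 86 × 0.2 = 17.2
  Technical merit 100 × 0.06 = 6
  Creativity 89.5 × 0.07 = 6.265
  Execution 64.5 × 0.11 = 7.095
  Originality 49 × 0.17 = 8.33
Sum = 79.6
79.6 is ≥ 66 and < 85 → Proficient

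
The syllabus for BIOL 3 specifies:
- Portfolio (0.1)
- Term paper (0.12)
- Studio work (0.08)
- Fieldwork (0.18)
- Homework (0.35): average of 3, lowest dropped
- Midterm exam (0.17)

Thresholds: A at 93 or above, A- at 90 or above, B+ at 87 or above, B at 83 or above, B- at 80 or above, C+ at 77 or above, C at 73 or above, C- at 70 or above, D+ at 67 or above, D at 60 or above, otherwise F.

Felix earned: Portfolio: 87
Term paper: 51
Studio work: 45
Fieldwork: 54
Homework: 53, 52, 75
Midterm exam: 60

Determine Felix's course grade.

D

Homework: drop 52 → average of remaining 2 = 128/2 = 64
Weighted total:
  Portfolio 87 × 0.1 = 8.7
  Term paper 51 × 0.12 = 6.12
  Studio work 45 × 0.08 = 3.6
  Fieldwork 54 × 0.18 = 9.72
  Homework 64 × 0.35 = 22.4
  Midterm exam 60 × 0.17 = 10.2
Sum = 60.74
60.74 is ≥ 60 and < 67 → D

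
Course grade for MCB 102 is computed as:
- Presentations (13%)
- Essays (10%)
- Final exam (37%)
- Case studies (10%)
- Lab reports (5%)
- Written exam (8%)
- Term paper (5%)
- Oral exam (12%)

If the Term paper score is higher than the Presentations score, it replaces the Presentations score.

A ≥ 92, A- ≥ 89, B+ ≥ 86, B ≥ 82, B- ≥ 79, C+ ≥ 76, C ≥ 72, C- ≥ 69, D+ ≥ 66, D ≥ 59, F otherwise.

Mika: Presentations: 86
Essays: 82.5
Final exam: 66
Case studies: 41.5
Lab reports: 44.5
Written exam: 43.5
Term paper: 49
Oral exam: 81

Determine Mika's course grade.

Term paper (49) ≤ Presentations (86), so Presentations stays at 86.
Weighted total:
  Presentations 86 × 0.13 = 11.18
  Essays 82.5 × 0.1 = 8.25
  Final exam 66 × 0.37 = 24.42
  Case studies 41.5 × 0.1 = 4.15
  Lab reports 44.5 × 0.05 = 2.225
  Written exam 43.5 × 0.08 = 3.48
  Term paper 49 × 0.05 = 2.45
  Oral exam 81 × 0.12 = 9.72
Sum = 65.875
65.875 is ≥ 59 and < 66 → D

D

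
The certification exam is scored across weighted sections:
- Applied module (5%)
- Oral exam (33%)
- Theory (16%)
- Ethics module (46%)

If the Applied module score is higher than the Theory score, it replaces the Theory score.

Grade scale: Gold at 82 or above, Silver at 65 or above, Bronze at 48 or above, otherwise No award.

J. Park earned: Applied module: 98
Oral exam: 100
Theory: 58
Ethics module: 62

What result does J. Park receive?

Gold

Applied module (98) > Theory (58), so Theory counts as 98.
Weighted total:
  Applied module 98 × 0.05 = 4.9
  Oral exam 100 × 0.33 = 33
  Theory 98 × 0.16 = 15.68
  Ethics module 62 × 0.46 = 28.52
Sum = 82.1
82.1 ≥ 82 → Gold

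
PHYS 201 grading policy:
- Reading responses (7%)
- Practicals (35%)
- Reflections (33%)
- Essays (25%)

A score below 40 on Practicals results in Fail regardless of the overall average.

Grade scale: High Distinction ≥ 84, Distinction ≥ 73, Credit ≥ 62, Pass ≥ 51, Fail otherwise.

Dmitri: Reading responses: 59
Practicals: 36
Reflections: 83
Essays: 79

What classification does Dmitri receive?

Fail

Practicals score 36 < 40: minimum not met.
Weighted total:
  Reading responses 59 × 0.07 = 4.13
  Practicals 36 × 0.35 = 12.6
  Reflections 83 × 0.33 = 27.39
  Essays 79 × 0.25 = 19.75
Sum = 63.87
Because the Practicals minimum was not met, the result is Fail.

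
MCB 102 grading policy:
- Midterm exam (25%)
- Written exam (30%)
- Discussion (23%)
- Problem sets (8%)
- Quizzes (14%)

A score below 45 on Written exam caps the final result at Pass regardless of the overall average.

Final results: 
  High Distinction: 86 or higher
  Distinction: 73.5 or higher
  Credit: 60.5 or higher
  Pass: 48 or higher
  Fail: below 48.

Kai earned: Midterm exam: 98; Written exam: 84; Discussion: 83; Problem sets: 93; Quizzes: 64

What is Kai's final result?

Written exam score 84 ≥ 45: minimum met.
Weighted total:
  Midterm exam 98 × 0.25 = 24.5
  Written exam 84 × 0.3 = 25.2
  Discussion 83 × 0.23 = 19.09
  Problem sets 93 × 0.08 = 7.44
  Quizzes 64 × 0.14 = 8.96
Sum = 85.19
85.19 is ≥ 73.5 and < 86 → Distinction

Distinction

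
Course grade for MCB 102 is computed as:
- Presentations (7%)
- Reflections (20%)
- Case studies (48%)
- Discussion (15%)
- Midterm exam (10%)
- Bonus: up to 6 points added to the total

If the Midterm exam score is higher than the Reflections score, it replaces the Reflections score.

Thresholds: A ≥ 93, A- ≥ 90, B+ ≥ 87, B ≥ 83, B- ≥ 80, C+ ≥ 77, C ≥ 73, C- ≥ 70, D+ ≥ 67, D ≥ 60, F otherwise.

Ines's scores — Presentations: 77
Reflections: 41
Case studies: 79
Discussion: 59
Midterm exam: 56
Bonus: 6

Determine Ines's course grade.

Midterm exam (56) > Reflections (41), so Reflections counts as 56.
Weighted total:
  Presentations 77 × 0.07 = 5.39
  Reflections 56 × 0.2 = 11.2
  Case studies 79 × 0.48 = 37.92
  Discussion 59 × 0.15 = 8.85
  Midterm exam 56 × 0.1 = 5.6
Sum = 68.96
Bonus: 68.96 + 6 = 74.96
74.96 is ≥ 73 and < 77 → C

C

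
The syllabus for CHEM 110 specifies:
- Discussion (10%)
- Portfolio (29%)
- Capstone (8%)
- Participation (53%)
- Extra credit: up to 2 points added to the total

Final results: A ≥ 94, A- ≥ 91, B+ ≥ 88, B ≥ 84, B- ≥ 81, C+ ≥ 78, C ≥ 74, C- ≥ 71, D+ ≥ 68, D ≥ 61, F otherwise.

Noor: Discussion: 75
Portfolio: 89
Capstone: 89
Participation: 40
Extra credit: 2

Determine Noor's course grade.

D

Weighted total:
  Discussion 75 × 0.1 = 7.5
  Portfolio 89 × 0.29 = 25.81
  Capstone 89 × 0.08 = 7.12
  Participation 40 × 0.53 = 21.2
Sum = 61.63
Extra credit: 61.63 + 2 = 63.63
63.63 is ≥ 61 and < 68 → D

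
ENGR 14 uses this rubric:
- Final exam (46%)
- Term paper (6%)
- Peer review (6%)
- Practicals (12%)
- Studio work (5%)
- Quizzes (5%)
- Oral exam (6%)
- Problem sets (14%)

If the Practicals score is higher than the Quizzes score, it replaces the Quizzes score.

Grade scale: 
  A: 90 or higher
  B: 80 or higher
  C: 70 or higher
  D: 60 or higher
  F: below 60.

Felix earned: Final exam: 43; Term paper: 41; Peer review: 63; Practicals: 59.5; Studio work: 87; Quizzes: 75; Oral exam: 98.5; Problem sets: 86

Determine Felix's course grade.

Practicals (59.5) ≤ Quizzes (75), so Quizzes stays at 75.
Weighted total:
  Final exam 43 × 0.46 = 19.78
  Term paper 41 × 0.06 = 2.46
  Peer review 63 × 0.06 = 3.78
  Practicals 59.5 × 0.12 = 7.14
  Studio work 87 × 0.05 = 4.35
  Quizzes 75 × 0.05 = 3.75
  Oral exam 98.5 × 0.06 = 5.91
  Problem sets 86 × 0.14 = 12.04
Sum = 59.21
59.21 < 60 → F

F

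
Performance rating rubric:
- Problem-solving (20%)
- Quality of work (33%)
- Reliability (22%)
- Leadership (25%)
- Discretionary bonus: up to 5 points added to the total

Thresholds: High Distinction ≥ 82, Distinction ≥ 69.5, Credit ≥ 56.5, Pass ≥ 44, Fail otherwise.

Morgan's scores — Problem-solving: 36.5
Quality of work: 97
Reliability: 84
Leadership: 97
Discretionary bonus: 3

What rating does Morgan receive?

High Distinction

Weighted total:
  Problem-solving 36.5 × 0.2 = 7.3
  Quality of work 97 × 0.33 = 32.01
  Reliability 84 × 0.22 = 18.48
  Leadership 97 × 0.25 = 24.25
Sum = 82.04
Discretionary bonus: 82.04 + 3 = 85.04
85.04 ≥ 82 → High Distinction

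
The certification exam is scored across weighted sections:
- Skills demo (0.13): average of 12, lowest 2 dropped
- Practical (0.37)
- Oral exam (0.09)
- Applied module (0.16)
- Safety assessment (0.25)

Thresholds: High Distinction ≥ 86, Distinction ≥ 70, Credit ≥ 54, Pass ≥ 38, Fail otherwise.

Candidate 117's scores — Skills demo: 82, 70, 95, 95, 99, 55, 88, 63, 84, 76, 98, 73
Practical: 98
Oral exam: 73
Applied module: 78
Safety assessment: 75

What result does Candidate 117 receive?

Distinction

Skills demo: drop 55, 63 → average of remaining 10 = 860/10 = 86
Weighted total:
  Skills demo 86 × 0.13 = 11.18
  Practical 98 × 0.37 = 36.26
  Oral exam 73 × 0.09 = 6.57
  Applied module 78 × 0.16 = 12.48
  Safety assessment 75 × 0.25 = 18.75
Sum = 85.24
85.24 is ≥ 70 and < 86 → Distinction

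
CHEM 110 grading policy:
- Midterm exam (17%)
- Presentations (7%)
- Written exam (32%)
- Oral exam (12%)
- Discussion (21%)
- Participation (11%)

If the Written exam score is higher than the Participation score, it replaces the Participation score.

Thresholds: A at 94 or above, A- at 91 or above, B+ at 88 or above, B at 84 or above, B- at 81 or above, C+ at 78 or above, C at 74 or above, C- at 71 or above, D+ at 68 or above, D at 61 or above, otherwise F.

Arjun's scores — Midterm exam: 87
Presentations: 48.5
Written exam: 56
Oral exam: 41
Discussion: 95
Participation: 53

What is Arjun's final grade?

Written exam (56) > Participation (53), so Participation counts as 56.
Weighted total:
  Midterm exam 87 × 0.17 = 14.79
  Presentations 48.5 × 0.07 = 3.395
  Written exam 56 × 0.32 = 17.92
  Oral exam 41 × 0.12 = 4.92
  Discussion 95 × 0.21 = 19.95
  Participation 56 × 0.11 = 6.16
Sum = 67.135
67.135 is ≥ 61 and < 68 → D

D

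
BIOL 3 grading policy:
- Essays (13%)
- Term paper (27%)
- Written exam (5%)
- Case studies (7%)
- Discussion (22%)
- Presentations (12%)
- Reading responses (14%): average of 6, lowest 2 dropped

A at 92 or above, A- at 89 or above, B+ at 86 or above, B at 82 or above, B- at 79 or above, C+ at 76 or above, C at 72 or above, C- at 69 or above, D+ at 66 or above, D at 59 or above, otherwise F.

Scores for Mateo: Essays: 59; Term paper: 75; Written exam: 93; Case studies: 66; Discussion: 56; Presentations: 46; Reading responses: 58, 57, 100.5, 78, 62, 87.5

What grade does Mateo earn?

Reading responses: drop 57, 58 → average of remaining 4 = 328/4 = 82
Weighted total:
  Essays 59 × 0.13 = 7.67
  Term paper 75 × 0.27 = 20.25
  Written exam 93 × 0.05 = 4.65
  Case studies 66 × 0.07 = 4.62
  Discussion 56 × 0.22 = 12.32
  Presentations 46 × 0.12 = 5.52
  Reading responses 82 × 0.14 = 11.48
Sum = 66.51
66.51 is ≥ 66 and < 69 → D+

D+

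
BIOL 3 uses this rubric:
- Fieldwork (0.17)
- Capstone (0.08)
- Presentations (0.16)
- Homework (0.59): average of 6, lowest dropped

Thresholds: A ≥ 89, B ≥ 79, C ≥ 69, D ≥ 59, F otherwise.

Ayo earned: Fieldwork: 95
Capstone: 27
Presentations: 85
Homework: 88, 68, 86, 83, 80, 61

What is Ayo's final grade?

B

Homework: drop 61 → average of remaining 5 = 405/5 = 81
Weighted total:
  Fieldwork 95 × 0.17 = 16.15
  Capstone 27 × 0.08 = 2.16
  Presentations 85 × 0.16 = 13.6
  Homework 81 × 0.59 = 47.79
Sum = 79.7
79.7 is ≥ 79 and < 89 → B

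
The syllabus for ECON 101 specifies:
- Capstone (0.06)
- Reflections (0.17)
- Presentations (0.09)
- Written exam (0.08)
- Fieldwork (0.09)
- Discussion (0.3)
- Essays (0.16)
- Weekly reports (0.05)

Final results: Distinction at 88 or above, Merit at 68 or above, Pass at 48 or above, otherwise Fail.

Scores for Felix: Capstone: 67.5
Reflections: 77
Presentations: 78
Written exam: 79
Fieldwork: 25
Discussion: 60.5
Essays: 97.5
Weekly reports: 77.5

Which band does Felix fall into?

Weighted total:
  Capstone 67.5 × 0.06 = 4.05
  Reflections 77 × 0.17 = 13.09
  Presentations 78 × 0.09 = 7.02
  Written exam 79 × 0.08 = 6.32
  Fieldwork 25 × 0.09 = 2.25
  Discussion 60.5 × 0.3 = 18.15
  Essays 97.5 × 0.16 = 15.6
  Weekly reports 77.5 × 0.05 = 3.875
Sum = 70.355
70.355 is ≥ 68 and < 88 → Merit

Merit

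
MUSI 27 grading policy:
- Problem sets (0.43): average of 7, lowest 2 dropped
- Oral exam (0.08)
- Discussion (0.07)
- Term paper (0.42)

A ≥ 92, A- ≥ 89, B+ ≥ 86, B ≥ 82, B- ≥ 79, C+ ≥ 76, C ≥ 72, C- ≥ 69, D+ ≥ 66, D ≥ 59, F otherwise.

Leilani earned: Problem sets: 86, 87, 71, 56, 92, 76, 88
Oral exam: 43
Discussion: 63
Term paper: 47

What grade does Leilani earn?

D

Problem sets: drop 56, 71 → average of remaining 5 = 429/5 = 85.8
Weighted total:
  Problem sets 85.8 × 0.43 = 36.894
  Oral exam 43 × 0.08 = 3.44
  Discussion 63 × 0.07 = 4.41
  Term paper 47 × 0.42 = 19.74
Sum = 64.484
64.484 is ≥ 59 and < 66 → D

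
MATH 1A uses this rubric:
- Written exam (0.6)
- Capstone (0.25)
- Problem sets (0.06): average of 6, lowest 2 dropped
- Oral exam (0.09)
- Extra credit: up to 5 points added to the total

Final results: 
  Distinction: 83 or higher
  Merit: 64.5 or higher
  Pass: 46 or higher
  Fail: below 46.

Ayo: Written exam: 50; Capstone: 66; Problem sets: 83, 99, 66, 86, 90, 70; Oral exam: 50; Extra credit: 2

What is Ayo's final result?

Problem sets: drop 66, 70 → average of remaining 4 = 358/4 = 89.5
Weighted total:
  Written exam 50 × 0.6 = 30
  Capstone 66 × 0.25 = 16.5
  Problem sets 89.5 × 0.06 = 5.37
  Oral exam 50 × 0.09 = 4.5
Sum = 56.37
Extra credit: 56.37 + 2 = 58.37
58.37 is ≥ 46 and < 64.5 → Pass

Pass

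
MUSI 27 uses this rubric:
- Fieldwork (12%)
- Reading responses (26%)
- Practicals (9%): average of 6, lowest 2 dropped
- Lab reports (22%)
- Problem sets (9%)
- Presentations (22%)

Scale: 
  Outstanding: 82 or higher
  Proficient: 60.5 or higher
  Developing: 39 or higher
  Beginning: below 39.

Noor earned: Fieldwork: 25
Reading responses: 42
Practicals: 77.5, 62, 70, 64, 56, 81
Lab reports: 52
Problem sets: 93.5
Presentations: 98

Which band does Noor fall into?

Practicals: drop 56, 62 → average of remaining 4 = 292.5/4 = 73.125
Weighted total:
  Fieldwork 25 × 0.12 = 3
  Reading responses 42 × 0.26 = 10.92
  Practicals 73.125 × 0.09 = 6.58125
  Lab reports 52 × 0.22 = 11.44
  Problem sets 93.5 × 0.09 = 8.415
  Presentations 98 × 0.22 = 21.56
Sum = 61.91625
61.91625 is ≥ 60.5 and < 82 → Proficient

Proficient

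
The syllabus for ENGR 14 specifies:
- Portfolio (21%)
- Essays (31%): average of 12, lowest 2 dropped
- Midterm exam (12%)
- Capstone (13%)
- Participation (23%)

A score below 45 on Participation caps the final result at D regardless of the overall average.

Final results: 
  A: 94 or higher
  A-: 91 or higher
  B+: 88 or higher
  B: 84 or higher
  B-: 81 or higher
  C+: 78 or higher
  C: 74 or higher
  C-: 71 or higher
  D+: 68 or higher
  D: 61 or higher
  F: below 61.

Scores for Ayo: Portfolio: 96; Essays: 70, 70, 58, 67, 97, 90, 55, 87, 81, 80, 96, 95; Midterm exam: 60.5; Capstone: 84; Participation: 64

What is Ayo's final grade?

C+

Essays: drop 55, 58 → average of remaining 10 = 833/10 = 83.3
Participation score 64 ≥ 45: minimum met.
Weighted total:
  Portfolio 96 × 0.21 = 20.16
  Essays 83.3 × 0.31 = 25.823
  Midterm exam 60.5 × 0.12 = 7.26
  Capstone 84 × 0.13 = 10.92
  Participation 64 × 0.23 = 14.72
Sum = 78.883
78.883 is ≥ 78 and < 81 → C+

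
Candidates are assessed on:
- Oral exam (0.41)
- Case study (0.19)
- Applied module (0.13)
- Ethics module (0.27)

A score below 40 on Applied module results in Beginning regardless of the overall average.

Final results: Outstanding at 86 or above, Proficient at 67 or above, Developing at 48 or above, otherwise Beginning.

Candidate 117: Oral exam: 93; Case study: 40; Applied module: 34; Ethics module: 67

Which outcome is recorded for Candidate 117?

Applied module score 34 < 40: minimum not met.
Weighted total:
  Oral exam 93 × 0.41 = 38.13
  Case study 40 × 0.19 = 7.6
  Applied module 34 × 0.13 = 4.42
  Ethics module 67 × 0.27 = 18.09
Sum = 68.24
Because the Applied module minimum was not met, the result is Beginning.

Beginning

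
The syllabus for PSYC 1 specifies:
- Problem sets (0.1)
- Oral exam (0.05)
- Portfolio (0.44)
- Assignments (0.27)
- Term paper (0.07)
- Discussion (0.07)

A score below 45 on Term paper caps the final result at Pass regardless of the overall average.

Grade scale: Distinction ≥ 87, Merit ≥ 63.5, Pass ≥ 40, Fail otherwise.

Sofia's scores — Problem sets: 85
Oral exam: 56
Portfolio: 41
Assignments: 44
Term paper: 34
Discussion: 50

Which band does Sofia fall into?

Term paper score 34 < 45: minimum not met.
Weighted total:
  Problem sets 85 × 0.1 = 8.5
  Oral exam 56 × 0.05 = 2.8
  Portfolio 41 × 0.44 = 18.04
  Assignments 44 × 0.27 = 11.88
  Term paper 34 × 0.07 = 2.38
  Discussion 50 × 0.07 = 3.5
Sum = 47.1
47.1 would be Pass; cap at Pass applies → Pass.

Pass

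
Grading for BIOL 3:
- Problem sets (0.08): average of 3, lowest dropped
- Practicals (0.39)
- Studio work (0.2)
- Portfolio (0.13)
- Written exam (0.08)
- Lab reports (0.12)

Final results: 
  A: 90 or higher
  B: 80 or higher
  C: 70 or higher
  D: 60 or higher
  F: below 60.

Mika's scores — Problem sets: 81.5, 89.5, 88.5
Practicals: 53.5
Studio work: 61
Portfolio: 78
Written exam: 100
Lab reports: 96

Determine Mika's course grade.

Problem sets: drop 81.5 → average of remaining 2 = 178/2 = 89
Weighted total:
  Problem sets 89 × 0.08 = 7.12
  Practicals 53.5 × 0.39 = 20.865
  Studio work 61 × 0.2 = 12.2
  Portfolio 78 × 0.13 = 10.14
  Written exam 100 × 0.08 = 8
  Lab reports 96 × 0.12 = 11.52
Sum = 69.845
69.845 is ≥ 60 and < 70 → D

D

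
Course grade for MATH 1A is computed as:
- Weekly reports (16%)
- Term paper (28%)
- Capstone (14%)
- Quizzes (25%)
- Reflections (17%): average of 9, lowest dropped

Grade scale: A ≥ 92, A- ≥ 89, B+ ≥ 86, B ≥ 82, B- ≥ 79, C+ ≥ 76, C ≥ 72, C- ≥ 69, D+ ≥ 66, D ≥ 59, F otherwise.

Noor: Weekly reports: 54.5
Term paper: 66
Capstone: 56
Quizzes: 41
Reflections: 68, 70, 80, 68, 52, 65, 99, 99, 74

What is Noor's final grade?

F

Reflections: drop 52 → average of remaining 8 = 623/8 = 77.875
Weighted total:
  Weekly reports 54.5 × 0.16 = 8.72
  Term paper 66 × 0.28 = 18.48
  Capstone 56 × 0.14 = 7.84
  Quizzes 41 × 0.25 = 10.25
  Reflections 77.875 × 0.17 = 13.23875
Sum = 58.52875
58.52875 < 59 → F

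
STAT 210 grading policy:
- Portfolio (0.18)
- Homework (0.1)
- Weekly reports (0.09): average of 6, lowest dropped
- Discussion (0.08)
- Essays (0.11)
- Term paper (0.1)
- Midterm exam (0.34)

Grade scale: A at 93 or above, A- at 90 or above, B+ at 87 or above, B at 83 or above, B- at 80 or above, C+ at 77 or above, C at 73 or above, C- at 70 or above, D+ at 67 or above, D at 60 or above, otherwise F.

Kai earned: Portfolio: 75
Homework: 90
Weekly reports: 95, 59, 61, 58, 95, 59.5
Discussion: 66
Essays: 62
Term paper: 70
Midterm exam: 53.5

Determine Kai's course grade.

Weekly reports: drop 58 → average of remaining 5 = 369.5/5 = 73.9
Weighted total:
  Portfolio 75 × 0.18 = 13.5
  Homework 90 × 0.1 = 9
  Weekly reports 73.9 × 0.09 = 6.651
  Discussion 66 × 0.08 = 5.28
  Essays 62 × 0.11 = 6.82
  Term paper 70 × 0.1 = 7
  Midterm exam 53.5 × 0.34 = 18.19
Sum = 66.441
66.441 is ≥ 60 and < 67 → D

D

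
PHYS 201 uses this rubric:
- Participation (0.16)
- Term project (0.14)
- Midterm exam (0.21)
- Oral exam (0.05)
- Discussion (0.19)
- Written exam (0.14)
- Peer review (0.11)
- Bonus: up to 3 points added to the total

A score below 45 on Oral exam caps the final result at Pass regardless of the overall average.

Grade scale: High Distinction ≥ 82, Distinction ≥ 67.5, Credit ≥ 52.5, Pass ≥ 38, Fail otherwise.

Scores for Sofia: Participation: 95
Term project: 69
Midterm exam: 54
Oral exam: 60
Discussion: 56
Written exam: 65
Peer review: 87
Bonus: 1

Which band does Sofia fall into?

Oral exam score 60 ≥ 45: minimum met.
Weighted total:
  Participation 95 × 0.16 = 15.2
  Term project 69 × 0.14 = 9.66
  Midterm exam 54 × 0.21 = 11.34
  Oral exam 60 × 0.05 = 3
  Discussion 56 × 0.19 = 10.64
  Written exam 65 × 0.14 = 9.1
  Peer review 87 × 0.11 = 9.57
Sum = 68.51
Bonus: 68.51 + 1 = 69.51
69.51 is ≥ 67.5 and < 82 → Distinction

Distinction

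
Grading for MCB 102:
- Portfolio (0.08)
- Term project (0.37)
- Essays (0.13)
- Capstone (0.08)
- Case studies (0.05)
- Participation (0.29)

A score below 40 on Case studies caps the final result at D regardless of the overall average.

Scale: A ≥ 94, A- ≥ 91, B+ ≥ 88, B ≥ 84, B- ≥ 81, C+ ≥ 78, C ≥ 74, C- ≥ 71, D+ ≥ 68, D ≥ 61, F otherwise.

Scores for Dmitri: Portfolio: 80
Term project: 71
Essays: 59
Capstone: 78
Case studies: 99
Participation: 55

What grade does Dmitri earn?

D

Case studies score 99 ≥ 40: minimum met.
Weighted total:
  Portfolio 80 × 0.08 = 6.4
  Term project 71 × 0.37 = 26.27
  Essays 59 × 0.13 = 7.67
  Capstone 78 × 0.08 = 6.24
  Case studies 99 × 0.05 = 4.95
  Participation 55 × 0.29 = 15.95
Sum = 67.48
67.48 is ≥ 61 and < 68 → D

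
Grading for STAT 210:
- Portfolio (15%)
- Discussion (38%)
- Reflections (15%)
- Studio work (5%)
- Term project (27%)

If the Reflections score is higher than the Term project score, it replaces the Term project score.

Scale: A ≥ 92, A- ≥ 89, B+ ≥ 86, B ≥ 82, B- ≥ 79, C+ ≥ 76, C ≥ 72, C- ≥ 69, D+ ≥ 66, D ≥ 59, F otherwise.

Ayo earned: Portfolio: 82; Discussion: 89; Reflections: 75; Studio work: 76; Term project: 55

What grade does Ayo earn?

B-

Reflections (75) > Term project (55), so Term project counts as 75.
Weighted total:
  Portfolio 82 × 0.15 = 12.3
  Discussion 89 × 0.38 = 33.82
  Reflections 75 × 0.15 = 11.25
  Studio work 76 × 0.05 = 3.8
  Term project 75 × 0.27 = 20.25
Sum = 81.42
81.42 is ≥ 79 and < 82 → B-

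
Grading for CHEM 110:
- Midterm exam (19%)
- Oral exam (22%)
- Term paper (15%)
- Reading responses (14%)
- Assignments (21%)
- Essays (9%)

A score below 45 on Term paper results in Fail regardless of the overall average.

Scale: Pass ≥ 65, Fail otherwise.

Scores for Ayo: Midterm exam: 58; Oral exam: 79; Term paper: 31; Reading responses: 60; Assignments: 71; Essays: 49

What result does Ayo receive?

Fail

Term paper score 31 < 45: minimum not met.
Weighted total:
  Midterm exam 58 × 0.19 = 11.02
  Oral exam 79 × 0.22 = 17.38
  Term paper 31 × 0.15 = 4.65
  Reading responses 60 × 0.14 = 8.4
  Assignments 71 × 0.21 = 14.91
  Essays 49 × 0.09 = 4.41
Sum = 60.77
Because the Term paper minimum was not met, the result is Fail.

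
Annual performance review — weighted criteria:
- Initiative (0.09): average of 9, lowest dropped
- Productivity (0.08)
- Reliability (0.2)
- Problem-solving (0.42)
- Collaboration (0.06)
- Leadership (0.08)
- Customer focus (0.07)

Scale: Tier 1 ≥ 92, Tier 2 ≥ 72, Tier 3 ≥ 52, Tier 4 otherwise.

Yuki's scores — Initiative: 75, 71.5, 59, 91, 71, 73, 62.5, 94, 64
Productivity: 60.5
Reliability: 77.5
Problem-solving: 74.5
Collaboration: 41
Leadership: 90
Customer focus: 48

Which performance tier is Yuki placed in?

Initiative: drop 59 → average of remaining 8 = 602/8 = 75.25
Weighted total:
  Initiative 75.25 × 0.09 = 6.7725
  Productivity 60.5 × 0.08 = 4.84
  Reliability 77.5 × 0.2 = 15.5
  Problem-solving 74.5 × 0.42 = 31.29
  Collaboration 41 × 0.06 = 2.46
  Leadership 90 × 0.08 = 7.2
  Customer focus 48 × 0.07 = 3.36
Sum = 71.4225
71.4225 is ≥ 52 and < 72 → Tier 3

Tier 3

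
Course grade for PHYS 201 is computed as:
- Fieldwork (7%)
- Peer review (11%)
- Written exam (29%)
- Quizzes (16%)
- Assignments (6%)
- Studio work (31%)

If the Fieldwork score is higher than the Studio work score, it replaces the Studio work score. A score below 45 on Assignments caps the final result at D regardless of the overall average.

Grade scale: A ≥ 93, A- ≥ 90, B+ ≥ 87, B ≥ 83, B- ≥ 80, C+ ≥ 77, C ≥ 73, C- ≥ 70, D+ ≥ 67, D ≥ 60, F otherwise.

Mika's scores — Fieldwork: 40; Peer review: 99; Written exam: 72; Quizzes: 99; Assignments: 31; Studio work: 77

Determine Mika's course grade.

Fieldwork (40) ≤ Studio work (77), so Studio work stays at 77.
Assignments score 31 < 45: minimum not met.
Weighted total:
  Fieldwork 40 × 0.07 = 2.8
  Peer review 99 × 0.11 = 10.89
  Written exam 72 × 0.29 = 20.88
  Quizzes 99 × 0.16 = 15.84
  Assignments 31 × 0.06 = 1.86
  Studio work 77 × 0.31 = 23.87
Sum = 76.14
76.14 would be C; cap at D applies → D.

D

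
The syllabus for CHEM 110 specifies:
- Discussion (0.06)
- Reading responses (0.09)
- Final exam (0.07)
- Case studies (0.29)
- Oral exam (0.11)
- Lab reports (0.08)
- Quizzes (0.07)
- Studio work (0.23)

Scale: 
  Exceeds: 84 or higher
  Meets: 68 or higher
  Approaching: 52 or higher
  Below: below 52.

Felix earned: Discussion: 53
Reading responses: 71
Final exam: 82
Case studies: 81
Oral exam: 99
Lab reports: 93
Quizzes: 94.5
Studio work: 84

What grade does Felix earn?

Meets

Weighted total:
  Discussion 53 × 0.06 = 3.18
  Reading responses 71 × 0.09 = 6.39
  Final exam 82 × 0.07 = 5.74
  Case studies 81 × 0.29 = 23.49
  Oral exam 99 × 0.11 = 10.89
  Lab reports 93 × 0.08 = 7.44
  Quizzes 94.5 × 0.07 = 6.615
  Studio work 84 × 0.23 = 19.32
Sum = 83.065
83.065 is ≥ 68 and < 84 → Meets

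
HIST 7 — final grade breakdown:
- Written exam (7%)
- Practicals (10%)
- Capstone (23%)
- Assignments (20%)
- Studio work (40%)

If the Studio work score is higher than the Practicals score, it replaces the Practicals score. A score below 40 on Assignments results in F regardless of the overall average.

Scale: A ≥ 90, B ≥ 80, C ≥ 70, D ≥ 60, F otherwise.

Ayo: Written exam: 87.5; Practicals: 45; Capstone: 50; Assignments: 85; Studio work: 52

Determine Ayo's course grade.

D

Studio work (52) > Practicals (45), so Practicals counts as 52.
Assignments score 85 ≥ 40: minimum met.
Weighted total:
  Written exam 87.5 × 0.07 = 6.125
  Practicals 52 × 0.1 = 5.2
  Capstone 50 × 0.23 = 11.5
  Assignments 85 × 0.2 = 17
  Studio work 52 × 0.4 = 20.8
Sum = 60.625
60.625 is ≥ 60 and < 70 → D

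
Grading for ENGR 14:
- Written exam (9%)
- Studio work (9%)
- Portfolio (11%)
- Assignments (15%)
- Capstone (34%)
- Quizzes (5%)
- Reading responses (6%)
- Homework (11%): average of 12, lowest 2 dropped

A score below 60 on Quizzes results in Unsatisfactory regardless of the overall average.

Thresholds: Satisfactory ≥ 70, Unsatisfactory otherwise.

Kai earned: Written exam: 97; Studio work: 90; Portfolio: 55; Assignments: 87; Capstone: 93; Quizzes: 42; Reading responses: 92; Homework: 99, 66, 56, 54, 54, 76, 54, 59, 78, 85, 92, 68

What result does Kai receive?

Homework: drop 54, 54 → average of remaining 10 = 733/10 = 73.3
Quizzes score 42 < 60: minimum not met.
Weighted total:
  Written exam 97 × 0.09 = 8.73
  Studio work 90 × 0.09 = 8.1
  Portfolio 55 × 0.11 = 6.05
  Assignments 87 × 0.15 = 13.05
  Capstone 93 × 0.34 = 31.62
  Quizzes 42 × 0.05 = 2.1
  Reading responses 92 × 0.06 = 5.52
  Homework 73.3 × 0.11 = 8.063
Sum = 83.233
Because the Quizzes minimum was not met, the result is Unsatisfactory.

Unsatisfactory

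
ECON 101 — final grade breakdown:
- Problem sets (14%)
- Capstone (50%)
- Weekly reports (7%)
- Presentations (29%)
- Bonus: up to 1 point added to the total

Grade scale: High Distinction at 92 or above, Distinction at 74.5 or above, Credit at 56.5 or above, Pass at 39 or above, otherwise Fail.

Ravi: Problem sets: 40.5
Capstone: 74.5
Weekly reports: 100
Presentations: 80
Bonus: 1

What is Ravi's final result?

Credit

Weighted total:
  Problem sets 40.5 × 0.14 = 5.67
  Capstone 74.5 × 0.5 = 37.25
  Weekly reports 100 × 0.07 = 7
  Presentations 80 × 0.29 = 23.2
Sum = 73.12
Bonus: 73.12 + 1 = 74.12
74.12 is ≥ 56.5 and < 74.5 → Credit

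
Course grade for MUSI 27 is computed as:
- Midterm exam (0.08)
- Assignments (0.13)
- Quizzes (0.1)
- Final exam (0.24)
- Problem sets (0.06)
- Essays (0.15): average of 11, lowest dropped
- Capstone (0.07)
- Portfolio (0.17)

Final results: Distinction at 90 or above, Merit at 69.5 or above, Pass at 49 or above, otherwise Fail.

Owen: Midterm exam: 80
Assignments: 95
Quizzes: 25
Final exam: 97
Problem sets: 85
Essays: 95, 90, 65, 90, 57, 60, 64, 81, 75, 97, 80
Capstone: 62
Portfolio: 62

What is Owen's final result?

Merit

Essays: drop 57 → average of remaining 10 = 797/10 = 79.7
Weighted total:
  Midterm exam 80 × 0.08 = 6.4
  Assignments 95 × 0.13 = 12.35
  Quizzes 25 × 0.1 = 2.5
  Final exam 97 × 0.24 = 23.28
  Problem sets 85 × 0.06 = 5.1
  Essays 79.7 × 0.15 = 11.955
  Capstone 62 × 0.07 = 4.34
  Portfolio 62 × 0.17 = 10.54
Sum = 76.465
76.465 is ≥ 69.5 and < 90 → Merit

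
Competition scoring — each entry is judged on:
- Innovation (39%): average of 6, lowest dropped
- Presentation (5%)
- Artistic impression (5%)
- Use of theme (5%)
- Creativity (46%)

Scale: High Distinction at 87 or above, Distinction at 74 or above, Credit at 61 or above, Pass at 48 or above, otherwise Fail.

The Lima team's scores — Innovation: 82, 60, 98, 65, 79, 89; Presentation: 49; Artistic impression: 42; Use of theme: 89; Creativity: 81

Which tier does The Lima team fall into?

Innovation: drop 60 → average of remaining 5 = 413/5 = 82.6
Weighted total:
  Innovation 82.6 × 0.39 = 32.214
  Presentation 49 × 0.05 = 2.45
  Artistic impression 42 × 0.05 = 2.1
  Use of theme 89 × 0.05 = 4.45
  Creativity 81 × 0.46 = 37.26
Sum = 78.474
78.474 is ≥ 74 and < 87 → Distinction

Distinction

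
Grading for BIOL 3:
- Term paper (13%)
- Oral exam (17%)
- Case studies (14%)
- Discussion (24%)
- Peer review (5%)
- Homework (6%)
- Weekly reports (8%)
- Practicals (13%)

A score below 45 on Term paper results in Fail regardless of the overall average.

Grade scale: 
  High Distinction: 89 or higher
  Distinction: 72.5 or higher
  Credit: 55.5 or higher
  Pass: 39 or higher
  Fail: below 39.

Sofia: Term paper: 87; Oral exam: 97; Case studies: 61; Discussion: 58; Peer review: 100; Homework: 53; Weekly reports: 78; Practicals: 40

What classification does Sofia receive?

Term paper score 87 ≥ 45: minimum met.
Weighted total:
  Term paper 87 × 0.13 = 11.31
  Oral exam 97 × 0.17 = 16.49
  Case studies 61 × 0.14 = 8.54
  Discussion 58 × 0.24 = 13.92
  Peer review 100 × 0.05 = 5
  Homework 53 × 0.06 = 3.18
  Weekly reports 78 × 0.08 = 6.24
  Practicals 40 × 0.13 = 5.2
Sum = 69.88
69.88 is ≥ 55.5 and < 72.5 → Credit

Credit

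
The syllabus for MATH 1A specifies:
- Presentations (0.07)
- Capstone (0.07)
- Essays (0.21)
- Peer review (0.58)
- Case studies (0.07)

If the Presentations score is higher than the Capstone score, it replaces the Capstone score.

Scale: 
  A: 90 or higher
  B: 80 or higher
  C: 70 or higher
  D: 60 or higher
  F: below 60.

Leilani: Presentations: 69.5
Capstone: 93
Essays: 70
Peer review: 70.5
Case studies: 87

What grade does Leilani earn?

C

Presentations (69.5) ≤ Capstone (93), so Capstone stays at 93.
Weighted total:
  Presentations 69.5 × 0.07 = 4.865
  Capstone 93 × 0.07 = 6.51
  Essays 70 × 0.21 = 14.7
  Peer review 70.5 × 0.58 = 40.89
  Case studies 87 × 0.07 = 6.09
Sum = 73.055
73.055 is ≥ 70 and < 80 → C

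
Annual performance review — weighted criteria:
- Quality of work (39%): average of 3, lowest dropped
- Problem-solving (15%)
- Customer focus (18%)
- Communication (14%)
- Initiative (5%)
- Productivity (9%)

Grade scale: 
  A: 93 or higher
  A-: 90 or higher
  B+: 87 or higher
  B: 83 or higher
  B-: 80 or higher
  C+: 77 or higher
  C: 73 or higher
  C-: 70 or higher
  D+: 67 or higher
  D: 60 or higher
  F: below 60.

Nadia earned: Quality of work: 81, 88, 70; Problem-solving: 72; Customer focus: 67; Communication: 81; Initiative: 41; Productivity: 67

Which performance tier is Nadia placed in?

C

Quality of work: drop 70 → average of remaining 2 = 169/2 = 84.5
Weighted total:
  Quality of work 84.5 × 0.39 = 32.955
  Problem-solving 72 × 0.15 = 10.8
  Customer focus 67 × 0.18 = 12.06
  Communication 81 × 0.14 = 11.34
  Initiative 41 × 0.05 = 2.05
  Productivity 67 × 0.09 = 6.03
Sum = 75.235
75.235 is ≥ 73 and < 77 → C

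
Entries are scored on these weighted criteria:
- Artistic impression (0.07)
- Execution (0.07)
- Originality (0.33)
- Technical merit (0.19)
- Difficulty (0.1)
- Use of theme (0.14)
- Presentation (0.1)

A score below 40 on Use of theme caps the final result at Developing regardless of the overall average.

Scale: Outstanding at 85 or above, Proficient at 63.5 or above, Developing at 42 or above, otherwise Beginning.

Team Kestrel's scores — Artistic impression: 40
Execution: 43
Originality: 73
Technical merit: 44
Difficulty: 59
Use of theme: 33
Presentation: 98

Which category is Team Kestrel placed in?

Developing

Use of theme score 33 < 40: minimum not met.
Weighted total:
  Artistic impression 40 × 0.07 = 2.8
  Execution 43 × 0.07 = 3.01
  Originality 73 × 0.33 = 24.09
  Technical merit 44 × 0.19 = 8.36
  Difficulty 59 × 0.1 = 5.9
  Use of theme 33 × 0.14 = 4.62
  Presentation 98 × 0.1 = 9.8
Sum = 58.58
58.58 would be Developing; cap at Developing applies → Developing.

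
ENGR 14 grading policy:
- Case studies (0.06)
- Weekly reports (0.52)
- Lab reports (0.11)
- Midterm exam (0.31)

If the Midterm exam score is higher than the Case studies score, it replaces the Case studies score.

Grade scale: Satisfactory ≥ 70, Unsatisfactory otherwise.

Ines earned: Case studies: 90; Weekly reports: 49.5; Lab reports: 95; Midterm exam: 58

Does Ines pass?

Unsatisfactory

Midterm exam (58) ≤ Case studies (90), so Case studies stays at 90.
Weighted total:
  Case studies 90 × 0.06 = 5.4
  Weekly reports 49.5 × 0.52 = 25.74
  Lab reports 95 × 0.11 = 10.45
  Midterm exam 58 × 0.31 = 17.98
Sum = 59.57
59.57 < 70 → Unsatisfactory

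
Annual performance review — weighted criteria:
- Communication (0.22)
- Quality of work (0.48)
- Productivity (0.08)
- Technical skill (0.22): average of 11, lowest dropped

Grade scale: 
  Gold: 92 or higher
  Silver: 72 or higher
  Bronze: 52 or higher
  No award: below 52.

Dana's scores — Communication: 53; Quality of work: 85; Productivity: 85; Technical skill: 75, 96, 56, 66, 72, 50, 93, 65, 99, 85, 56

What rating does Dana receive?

Technical skill: drop 50 → average of remaining 10 = 763/10 = 76.3
Weighted total:
  Communication 53 × 0.22 = 11.66
  Quality of work 85 × 0.48 = 40.8
  Productivity 85 × 0.08 = 6.8
  Technical skill 76.3 × 0.22 = 16.786
Sum = 76.046
76.046 is ≥ 72 and < 92 → Silver

Silver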